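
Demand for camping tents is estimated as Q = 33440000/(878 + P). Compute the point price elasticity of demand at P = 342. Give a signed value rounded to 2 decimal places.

dQ/dP = −33440000/(878 + P)² = -22.4671. At P = 342, Q = 27409.8.
Ed = (dQ/dP)·(P/Q) = (-22.4671) × (342/27409.8) = -0.2803…

-0.28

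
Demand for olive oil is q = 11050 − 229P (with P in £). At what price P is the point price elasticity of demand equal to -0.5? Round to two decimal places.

16.08

Ed = −229P/(11050 − 229P). Set this equal to -0.5:
229P = 0.5·(11050 − 229P) ⇒ 229P(1 + 0.5) = 0.5·11050
P = 0.5·11050 / (229·1.5) = 16.0844…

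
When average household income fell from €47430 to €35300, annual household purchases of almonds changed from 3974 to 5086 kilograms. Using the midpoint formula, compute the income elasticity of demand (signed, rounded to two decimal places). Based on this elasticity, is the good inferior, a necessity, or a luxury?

%ΔQ = (5086 − 3974)/[( 3974 + 5086)/2] = 1112/4530 = 0.245474…
%ΔIncome = (35300 − 47430)/[( 47430 + 35300)/2] = -12130/41365 = -0.293243…
E_income = (1112/4530) / (-12130/41365) = -0.8371…
E_income < 0 ⇒ inferior good.

-0.84; inferior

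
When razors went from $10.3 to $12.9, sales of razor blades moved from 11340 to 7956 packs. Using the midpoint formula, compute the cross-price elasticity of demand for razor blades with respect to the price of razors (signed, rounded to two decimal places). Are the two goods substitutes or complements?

-1.56; complements

%ΔQ_{razor blades} = (7956 − 11340)/avg = -3384/9648 = -0.350746…
%ΔP_{razors} = (12.9 − 10.3)/avg = 2.6/11.6 = 0.224137…
E_cross = (-3384/9648) / (2.6/11.6) = -1.5648…
E_cross < 0 ⇒ the goods are complements.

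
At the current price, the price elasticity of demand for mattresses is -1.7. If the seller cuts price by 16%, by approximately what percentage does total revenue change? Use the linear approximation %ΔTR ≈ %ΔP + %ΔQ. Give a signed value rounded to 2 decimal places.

+11.20%

%ΔQ ≈ Ed × %ΔP = (-1.7) × (-16%) = +27.2000%
%ΔTR ≈ %ΔP + %ΔQ = (-16%) + (+27.2000%) = +11.2000%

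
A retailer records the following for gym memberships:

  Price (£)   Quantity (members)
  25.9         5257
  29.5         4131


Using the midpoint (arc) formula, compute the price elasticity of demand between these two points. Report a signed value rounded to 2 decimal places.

%ΔQ = (4131 − 5257) / [(5257 + 4131)/2] = -1126/4694 = -0.239880…
%ΔP = (29.5 − 25.9) / [(25.9 + 29.5)/2] = 3.6/27.7 = 0.129963…
Arc Ed = %ΔQ / %ΔP = (-1126/4694) / (3.6/27.7) = -1.8457…

-1.85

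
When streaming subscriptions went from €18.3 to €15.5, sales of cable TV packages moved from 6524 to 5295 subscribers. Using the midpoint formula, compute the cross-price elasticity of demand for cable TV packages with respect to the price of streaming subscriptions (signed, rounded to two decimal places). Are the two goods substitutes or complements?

1.26; substitutes

%ΔQ_{cable TV packages} = (5295 − 6524)/avg = -1229/5909.5 = -0.207970…
%ΔP_{streaming subscriptions} = (15.5 − 18.3)/avg = -2.8/16.9 = -0.165680…
E_cross = (-1229/5909.5) / (-2.8/16.9) = 1.2552…
E_cross > 0 ⇒ the goods are substitutes.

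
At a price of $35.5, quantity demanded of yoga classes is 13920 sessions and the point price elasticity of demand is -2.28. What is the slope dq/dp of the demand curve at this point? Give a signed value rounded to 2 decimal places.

Ed = (dq/dp)·(p/q) ⇒ dq/dp = Ed·q/p = (-2.28)·13920/35.5 = -894.0169…

-894.02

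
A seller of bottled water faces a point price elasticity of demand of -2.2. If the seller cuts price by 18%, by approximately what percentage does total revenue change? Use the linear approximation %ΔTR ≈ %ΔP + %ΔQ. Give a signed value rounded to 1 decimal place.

+21.6%

%ΔQ ≈ Ed × %ΔP = (-2.2) × (-18%) = +39.6000%
%ΔTR ≈ %ΔP + %ΔQ = (-18%) + (+39.6000%) = +21.6000%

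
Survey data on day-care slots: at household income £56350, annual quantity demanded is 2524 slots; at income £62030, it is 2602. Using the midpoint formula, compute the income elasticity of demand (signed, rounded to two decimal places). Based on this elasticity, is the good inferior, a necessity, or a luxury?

0.32; necessity

%ΔQ = (2602 − 2524)/[( 2524 + 2602)/2] = 78/2563 = 0.030433…
%ΔIncome = (62030 − 56350)/[( 56350 + 62030)/2] = 5680/59190 = 0.095962…
E_income = (78/2563) / (5680/59190) = 0.3171…
0 < E_income < 1 ⇒ normal good, necessity.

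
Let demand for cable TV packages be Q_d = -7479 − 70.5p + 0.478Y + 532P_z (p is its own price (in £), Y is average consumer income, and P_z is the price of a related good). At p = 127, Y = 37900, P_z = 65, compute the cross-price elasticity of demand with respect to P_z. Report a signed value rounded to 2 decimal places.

At the given values, Q_d = -7479 − 70.5(127) + 0.478(37900) + 532(65) = 36263.7.
∂Q_d/∂P_z = 532.
E = (532) × (65/36263.7) = 0.9535…

0.95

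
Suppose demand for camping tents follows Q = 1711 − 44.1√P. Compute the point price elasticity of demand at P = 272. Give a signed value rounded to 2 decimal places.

dQ/dP = −44.1/(2√P) = -1.33698. At P = 272, Q = 983.684.
Ed = (dQ/dP)·(P/Q) = (-1.33698) × (272/983.684) = -0.3696…

-0.37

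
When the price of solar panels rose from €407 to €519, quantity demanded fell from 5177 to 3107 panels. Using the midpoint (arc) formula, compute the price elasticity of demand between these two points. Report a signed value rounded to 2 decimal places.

-2.07

%ΔQ = (3107 − 5177) / [(5177 + 3107)/2] = -2070/4142 = -0.499758…
%ΔP = (519 − 407) / [(407 + 519)/2] = 112/463 = 0.241900…
Arc Ed = %ΔQ / %ΔP = (-2070/4142) / (112/463) = -2.0659…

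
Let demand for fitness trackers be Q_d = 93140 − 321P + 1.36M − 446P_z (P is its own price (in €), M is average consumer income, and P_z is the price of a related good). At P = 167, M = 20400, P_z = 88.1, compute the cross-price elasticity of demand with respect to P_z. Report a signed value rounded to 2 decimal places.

-1.40

At the given values, Q_d = 93140 − 321(167) + 1.36(20400) − 446(88.1) = 27984.4.
∂Q_d/∂P_z = -446.
E = (-446) × (88.1/27984.4) = -1.4040…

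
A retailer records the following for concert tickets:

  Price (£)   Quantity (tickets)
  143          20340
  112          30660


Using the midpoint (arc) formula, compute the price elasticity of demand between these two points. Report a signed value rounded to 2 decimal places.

%ΔQ = (30660 − 20340) / [(20340 + 30660)/2] = 10320/25500 = 0.404705…
%ΔP = (112 − 143) / [(143 + 112)/2] = -31/127.5 = -0.243137…
Arc Ed = %ΔQ / %ΔP = (10320/25500) / (-31/127.5) = -1.6645…

-1.66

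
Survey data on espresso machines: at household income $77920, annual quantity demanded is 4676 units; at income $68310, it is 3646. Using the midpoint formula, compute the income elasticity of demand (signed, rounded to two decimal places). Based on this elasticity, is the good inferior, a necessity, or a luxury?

1.88; luxury

%ΔQ = (3646 − 4676)/[( 4676 + 3646)/2] = -1030/4161 = -0.247536…
%ΔIncome = (68310 − 77920)/[( 77920 + 68310)/2] = -9610/73115 = -0.131436…
E_income = (-1030/4161) / (-9610/73115) = 1.8833…
E_income > 1 ⇒ normal good, luxury.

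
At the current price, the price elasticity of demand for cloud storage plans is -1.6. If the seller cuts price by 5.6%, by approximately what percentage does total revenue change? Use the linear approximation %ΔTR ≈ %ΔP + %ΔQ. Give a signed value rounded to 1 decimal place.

+3.4%

%ΔQ ≈ Ed × %ΔP = (-1.6) × (-5.6%) = +8.9600%
%ΔTR ≈ %ΔP + %ΔQ = (-5.6%) + (+8.9600%) = +3.3600%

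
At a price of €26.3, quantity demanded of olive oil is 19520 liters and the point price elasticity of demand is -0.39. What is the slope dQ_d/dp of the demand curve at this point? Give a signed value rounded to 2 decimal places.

-289.46

Ed = (dQ_d/dp)·(p/Q_d) ⇒ dQ_d/dp = Ed·Q_d/p = (-0.39)·19520/26.3 = -289.4600…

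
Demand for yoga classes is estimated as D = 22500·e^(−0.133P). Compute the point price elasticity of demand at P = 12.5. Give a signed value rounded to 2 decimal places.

-1.66

dD/dP = −0.133·D = -567.57. At P = 12.5, D = 4267.45.
Ed = (dD/dP)·(P/D) = (-567.57) × (12.5/4267.45) = -1.6625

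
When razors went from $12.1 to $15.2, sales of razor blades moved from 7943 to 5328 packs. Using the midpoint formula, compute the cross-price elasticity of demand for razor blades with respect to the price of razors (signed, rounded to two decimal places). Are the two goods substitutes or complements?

%ΔQ_{razor blades} = (5328 − 7943)/avg = -2615/6635.5 = -0.394092…
%ΔP_{razors} = (15.2 − 12.1)/avg = 3.1/13.65 = 0.227106…
E_cross = (-2615/6635.5) / (3.1/13.65) = -1.7352…
E_cross < 0 ⇒ the goods are complements.

-1.74; complements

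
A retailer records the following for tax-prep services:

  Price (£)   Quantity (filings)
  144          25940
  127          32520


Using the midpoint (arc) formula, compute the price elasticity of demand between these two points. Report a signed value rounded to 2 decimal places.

-1.79

%ΔQ = (32520 − 25940) / [(25940 + 32520)/2] = 6580/29230 = 0.225111…
%ΔP = (127 − 144) / [(144 + 127)/2] = -17/135.5 = -0.125461…
Arc Ed = %ΔQ / %ΔP = (6580/29230) / (-17/135.5) = -1.7942…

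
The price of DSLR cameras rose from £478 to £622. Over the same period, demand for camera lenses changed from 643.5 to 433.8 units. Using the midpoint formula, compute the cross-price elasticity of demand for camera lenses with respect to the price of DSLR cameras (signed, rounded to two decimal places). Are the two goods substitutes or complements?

%ΔQ_{camera lenses} = (433.8 − 643.5)/avg = -209.7/538.65 = -0.389306…
%ΔP_{DSLR cameras} = (622 − 478)/avg = 144/550 = 0.261818…
E_cross = (-209.7/538.65) / (144/550) = -1.4869…
E_cross < 0 ⇒ the goods are complements.

-1.49; complements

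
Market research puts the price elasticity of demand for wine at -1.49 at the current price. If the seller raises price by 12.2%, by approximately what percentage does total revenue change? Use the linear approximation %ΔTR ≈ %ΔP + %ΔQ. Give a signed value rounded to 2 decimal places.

-5.98%

%ΔQ ≈ Ed × %ΔP = (-1.49) × (+12.2%) = -18.1780%
%ΔTR ≈ %ΔP + %ΔQ = (+12.2%) + (-18.1780%) = -5.9780%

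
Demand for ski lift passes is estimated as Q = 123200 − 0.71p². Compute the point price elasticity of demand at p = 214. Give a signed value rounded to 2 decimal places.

dQ/dp = −2·0.71·p = -303.88. At p = 214, Q = 90684.84.
Ed = (dQ/dp)·(p/Q) = (-303.88) × (214/90684.84) = -0.7171…

-0.72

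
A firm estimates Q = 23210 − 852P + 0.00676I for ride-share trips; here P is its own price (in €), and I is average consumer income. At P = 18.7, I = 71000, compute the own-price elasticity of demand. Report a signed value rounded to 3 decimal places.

At the given values, Q = 23210 − 852(18.7) + 0.00676(71000) = 7757.56.
∂Q/∂P = −852.
E = (-852) × (18.7/7757.56) = -2.05379…

-2.054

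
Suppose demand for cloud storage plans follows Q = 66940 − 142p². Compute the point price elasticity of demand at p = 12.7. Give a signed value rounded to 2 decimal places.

dQ/dp = −2·142·p = -3606.8. At p = 12.7, Q = 44036.82.
Ed = (dQ/dp)·(p/Q) = (-3606.8) × (12.7/44036.82) = -1.0401…

-1.04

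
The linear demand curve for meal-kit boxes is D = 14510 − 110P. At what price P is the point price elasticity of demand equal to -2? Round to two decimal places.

87.94

Ed = −110P/(14510 − 110P). Set this equal to -2:
110P = 2·(14510 − 110P) ⇒ 110P(1 + 2) = 2·14510
P = 2·14510 / (110·3) = 87.9393…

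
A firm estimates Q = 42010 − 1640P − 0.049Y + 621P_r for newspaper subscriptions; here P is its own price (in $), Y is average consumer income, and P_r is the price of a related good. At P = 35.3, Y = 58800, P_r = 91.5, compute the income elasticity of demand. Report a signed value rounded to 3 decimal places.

-0.076

At the given values, Q = 42010 − 1640(35.3) − 0.049(58800) + 621(91.5) = 38058.3.
∂Q/∂Y = -0.049.
E = (-0.049) × (58800/38058.3) = -0.07570…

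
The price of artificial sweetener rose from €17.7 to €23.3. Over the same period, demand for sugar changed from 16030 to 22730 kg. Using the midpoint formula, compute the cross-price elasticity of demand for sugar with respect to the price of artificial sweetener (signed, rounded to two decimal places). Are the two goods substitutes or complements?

%ΔQ_{sugar} = (22730 − 16030)/avg = 6700/19380 = 0.345717…
%ΔP_{artificial sweetener} = (23.3 − 17.7)/avg = 5.6/20.5 = 0.273170…
E_cross = (6700/19380) / (5.6/20.5) = 1.2655…
E_cross > 0 ⇒ the goods are substitutes.

1.27; substitutes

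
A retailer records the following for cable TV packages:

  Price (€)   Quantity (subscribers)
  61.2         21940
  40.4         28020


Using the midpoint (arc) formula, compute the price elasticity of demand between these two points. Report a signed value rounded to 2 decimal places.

-0.59

%ΔQ = (28020 − 21940) / [(21940 + 28020)/2] = 6080/24980 = 0.243394…
%ΔP = (40.4 − 61.2) / [(61.2 + 40.4)/2] = -20.8/50.8 = -0.409448…
Arc Ed = %ΔQ / %ΔP = (6080/24980) / (-20.8/50.8) = -0.5944…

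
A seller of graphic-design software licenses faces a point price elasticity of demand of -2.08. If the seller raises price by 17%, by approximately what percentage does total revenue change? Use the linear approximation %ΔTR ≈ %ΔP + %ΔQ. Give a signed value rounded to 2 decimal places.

%ΔQ ≈ Ed × %ΔP = (-2.08) × (+17%) = -35.3600%
%ΔTR ≈ %ΔP + %ΔQ = (+17%) + (-35.3600%) = -18.3600%

-18.36%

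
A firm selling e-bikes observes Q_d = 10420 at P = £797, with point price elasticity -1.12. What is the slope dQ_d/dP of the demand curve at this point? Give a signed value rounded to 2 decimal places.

-14.64

Ed = (dQ_d/dP)·(P/Q_d) ⇒ dQ_d/dP = Ed·Q_d/P = (-1.12)·10420/797 = -14.6429…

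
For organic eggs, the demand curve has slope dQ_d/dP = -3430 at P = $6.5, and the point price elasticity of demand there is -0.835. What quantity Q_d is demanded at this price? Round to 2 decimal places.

Ed = (dQ_d/dP)·(P/Q_d) ⇒ Q_d = (dQ_d/dP)·P/Ed = (-3430)·6.5/(-0.835) = 26700.5988…

26700.60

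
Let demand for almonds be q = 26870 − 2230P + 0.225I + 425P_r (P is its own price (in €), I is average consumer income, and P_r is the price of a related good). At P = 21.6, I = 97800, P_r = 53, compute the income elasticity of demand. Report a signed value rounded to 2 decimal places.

0.95

At the given values, q = 26870 − 2230(21.6) + 0.225(97800) + 425(53) = 23232.
∂q/∂I = 0.225.
E = (0.225) × (97800/23232) = 0.9471…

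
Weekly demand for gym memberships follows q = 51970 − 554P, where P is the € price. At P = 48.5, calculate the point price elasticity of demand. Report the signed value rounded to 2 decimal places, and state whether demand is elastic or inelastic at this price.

-1.07; elastic

dq/dP = −554. At P = 48.5, q = 51970 − 554(48.5) = 25101.
Ed = (dq/dP)·(P/q) = −554 × (48.5/25101) = -1.0704…
|Ed| = 1.07 > 1, so demand is elastic.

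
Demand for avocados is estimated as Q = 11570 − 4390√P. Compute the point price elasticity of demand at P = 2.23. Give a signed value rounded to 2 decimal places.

-0.65

dQ/dP = −4390/(2√P) = -1469.88. At P = 2.23, Q = 5014.33.
Ed = (dQ/dP)·(P/Q) = (-1469.88) × (2.23/5014.33) = -0.6536…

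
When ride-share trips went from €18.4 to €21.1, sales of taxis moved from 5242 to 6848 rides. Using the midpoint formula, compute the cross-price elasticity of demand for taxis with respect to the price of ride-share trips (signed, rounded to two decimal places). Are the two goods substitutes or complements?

%ΔQ_{taxis} = (6848 − 5242)/avg = 1606/6045 = 0.265674…
%ΔP_{ride-share trips} = (21.1 − 18.4)/avg = 2.7/19.75 = 0.136708…
E_cross = (1606/6045) / (2.7/19.75) = 1.9433…
E_cross > 0 ⇒ the goods are substitutes.

1.94; substitutes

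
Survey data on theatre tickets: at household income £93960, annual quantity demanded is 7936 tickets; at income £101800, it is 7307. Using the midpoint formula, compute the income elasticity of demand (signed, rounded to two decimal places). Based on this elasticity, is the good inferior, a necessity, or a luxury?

-1.03; inferior

%ΔQ = (7307 − 7936)/[( 7936 + 7307)/2] = -629/7621.5 = -0.082529…
%ΔIncome = (101800 − 93960)/[( 93960 + 101800)/2] = 7840/97880 = 0.080098…
E_income = (-629/7621.5) / (7840/97880) = -1.0303…
E_income < 0 ⇒ inferior good.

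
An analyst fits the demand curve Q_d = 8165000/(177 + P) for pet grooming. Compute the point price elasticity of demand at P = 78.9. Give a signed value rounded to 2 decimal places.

-0.31

dQ_d/dP = −8165000/(177 + P)² = -124.685. At P = 78.9, Q_d = 31907.
Ed = (dQ_d/dP)·(P/Q_d) = (-124.685) × (78.9/31907) = -0.3083…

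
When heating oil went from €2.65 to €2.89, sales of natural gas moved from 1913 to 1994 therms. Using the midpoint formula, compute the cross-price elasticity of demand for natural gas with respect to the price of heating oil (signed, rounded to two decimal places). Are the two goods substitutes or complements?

%ΔQ_{natural gas} = (1994 − 1913)/avg = 81/1953.5 = 0.041464…
%ΔP_{heating oil} = (2.89 − 2.65)/avg = 0.24/2.77 = 0.086642…
E_cross = (81/1953.5) / (0.24/2.77) = 0.4785…
E_cross > 0 ⇒ the goods are substitutes.

0.48; substitutes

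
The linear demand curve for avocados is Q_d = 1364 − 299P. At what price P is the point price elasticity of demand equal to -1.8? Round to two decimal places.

Ed = −299P/(1364 − 299P). Set this equal to -1.8:
299P = 1.8·(1364 − 299P) ⇒ 299P(1 + 1.8) = 1.8·1364
P = 1.8·1364 / (299·2.8) = 2.9326…

2.93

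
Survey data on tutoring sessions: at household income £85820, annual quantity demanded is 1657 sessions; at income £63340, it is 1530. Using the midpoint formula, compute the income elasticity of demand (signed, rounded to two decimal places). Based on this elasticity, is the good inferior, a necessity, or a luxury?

%ΔQ = (1530 − 1657)/[( 1657 + 1530)/2] = -127/1593.5 = -0.079698…
%ΔIncome = (63340 − 85820)/[( 85820 + 63340)/2] = -22480/74580 = -0.301421…
E_income = (-127/1593.5) / (-22480/74580) = 0.2644…
0 < E_income < 1 ⇒ normal good, necessity.

0.26; necessity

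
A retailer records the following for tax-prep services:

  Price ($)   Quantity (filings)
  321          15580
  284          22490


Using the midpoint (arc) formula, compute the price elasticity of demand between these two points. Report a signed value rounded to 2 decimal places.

-2.97

%ΔQ = (22490 − 15580) / [(15580 + 22490)/2] = 6910/19035 = 0.363015…
%ΔP = (284 − 321) / [(321 + 284)/2] = -37/302.5 = -0.122314…
Arc Ed = %ΔQ / %ΔP = (6910/19035) / (-37/302.5) = -2.9678…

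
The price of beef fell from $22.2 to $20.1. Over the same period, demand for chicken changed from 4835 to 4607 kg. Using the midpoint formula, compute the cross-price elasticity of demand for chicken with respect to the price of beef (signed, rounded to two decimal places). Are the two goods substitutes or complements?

%ΔQ_{chicken} = (4607 − 4835)/avg = -228/4721 = -0.048294…
%ΔP_{beef} = (20.1 − 22.2)/avg = -2.1/21.15 = -0.099290…
E_cross = (-228/4721) / (-2.1/21.15) = 0.4863…
E_cross > 0 ⇒ the goods are substitutes.

0.49; substitutes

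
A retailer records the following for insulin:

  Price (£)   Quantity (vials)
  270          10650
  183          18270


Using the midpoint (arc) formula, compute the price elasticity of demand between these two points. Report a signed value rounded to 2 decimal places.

-1.37

%ΔQ = (18270 − 10650) / [(10650 + 18270)/2] = 7620/14460 = 0.526970…
%ΔP = (183 − 270) / [(270 + 183)/2] = -87/226.5 = -0.384105…
Arc Ed = %ΔQ / %ΔP = (7620/14460) / (-87/226.5) = -1.3719…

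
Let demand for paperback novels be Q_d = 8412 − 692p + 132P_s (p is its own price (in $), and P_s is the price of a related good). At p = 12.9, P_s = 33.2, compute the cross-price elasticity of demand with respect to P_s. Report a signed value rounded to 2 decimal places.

1.13

At the given values, Q_d = 8412 − 692(12.9) + 132(33.2) = 3867.6.
∂Q_d/∂P_s = 132.
E = (132) × (33.2/3867.6) = 1.1331…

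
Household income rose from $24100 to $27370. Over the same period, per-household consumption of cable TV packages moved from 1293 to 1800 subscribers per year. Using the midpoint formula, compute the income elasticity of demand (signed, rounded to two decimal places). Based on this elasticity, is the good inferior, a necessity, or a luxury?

%ΔQ = (1800 − 1293)/[( 1293 + 1800)/2] = 507/1546.5 = 0.327837…
%ΔIncome = (27370 − 24100)/[( 24100 + 27370)/2] = 3270/25735 = 0.127064…
E_income = (507/1546.5) / (3270/25735) = 2.5800…
E_income > 1 ⇒ normal good, luxury.

2.58; luxury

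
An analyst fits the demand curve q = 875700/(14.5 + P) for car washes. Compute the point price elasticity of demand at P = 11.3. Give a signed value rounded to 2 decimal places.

dq/dP = −875700/(14.5 + P)² = -1315.58. At P = 11.3, q = 33941.9.
Ed = (dq/dP)·(P/q) = (-1315.58) × (11.3/33941.9) = -0.4379…

-0.44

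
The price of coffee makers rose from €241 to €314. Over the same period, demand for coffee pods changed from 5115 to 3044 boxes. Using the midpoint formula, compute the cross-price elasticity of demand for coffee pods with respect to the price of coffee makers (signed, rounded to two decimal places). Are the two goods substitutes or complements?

%ΔQ_{coffee pods} = (3044 − 5115)/avg = -2071/4079.5 = -0.507660…
%ΔP_{coffee makers} = (314 − 241)/avg = 73/277.5 = 0.263063…
E_cross = (-2071/4079.5) / (73/277.5) = -1.9298…
E_cross < 0 ⇒ the goods are complements.

-1.93; complements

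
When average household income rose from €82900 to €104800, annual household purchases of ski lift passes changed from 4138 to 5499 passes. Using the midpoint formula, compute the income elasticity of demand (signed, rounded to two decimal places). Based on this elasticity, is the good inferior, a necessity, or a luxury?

1.21; luxury

%ΔQ = (5499 − 4138)/[( 4138 + 5499)/2] = 1361/4818.5 = 0.282453…
%ΔIncome = (104800 − 82900)/[( 82900 + 104800)/2] = 21900/93850 = 0.233351…
E_income = (1361/4818.5) / (21900/93850) = 1.2104…
E_income > 1 ⇒ normal good, luxury.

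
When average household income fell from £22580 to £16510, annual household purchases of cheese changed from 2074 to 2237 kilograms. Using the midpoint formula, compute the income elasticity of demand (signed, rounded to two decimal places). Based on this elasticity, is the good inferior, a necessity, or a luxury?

%ΔQ = (2237 − 2074)/[( 2074 + 2237)/2] = 163/2155.5 = 0.075620…
%ΔIncome = (16510 − 22580)/[( 22580 + 16510)/2] = -6070/19545 = -0.310565…
E_income = (163/2155.5) / (-6070/19545) = -0.2434…
E_income < 0 ⇒ inferior good.

-0.24; inferior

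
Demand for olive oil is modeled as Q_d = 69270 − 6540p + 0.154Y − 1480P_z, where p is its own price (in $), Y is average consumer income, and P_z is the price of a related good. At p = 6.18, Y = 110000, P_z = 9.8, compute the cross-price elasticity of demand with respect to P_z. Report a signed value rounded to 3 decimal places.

-0.464

At the given values, Q_d = 69270 − 6540(6.18) + 0.154(110000) − 1480(9.8) = 31288.8.
∂Q_d/∂P_z = -1480.
E = (-1480) × (9.8/31288.8) = -0.46355…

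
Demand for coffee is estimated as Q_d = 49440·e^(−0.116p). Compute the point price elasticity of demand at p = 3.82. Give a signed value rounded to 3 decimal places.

dQ_d/dp = −0.116·Q_d = -3682.07. At p = 3.82, Q_d = 31742.
Ed = (dQ_d/dp)·(p/Q_d) = (-3682.07) × (3.82/31742) = -0.44312

-0.443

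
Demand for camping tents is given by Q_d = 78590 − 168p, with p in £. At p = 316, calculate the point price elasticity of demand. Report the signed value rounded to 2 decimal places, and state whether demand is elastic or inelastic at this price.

dQ_d/dp = −168. At p = 316, Q_d = 78590 − 168(316) = 25502.
Ed = (dQ_d/dp)·(p/Q_d) = −168 × (316/25502) = -2.0817…
|Ed| = 2.08 > 1, so demand is elastic.

-2.08; elastic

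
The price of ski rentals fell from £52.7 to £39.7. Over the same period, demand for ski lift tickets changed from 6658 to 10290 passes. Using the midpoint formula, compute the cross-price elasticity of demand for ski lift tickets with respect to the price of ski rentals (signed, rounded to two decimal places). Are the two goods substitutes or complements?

%ΔQ_{ski lift tickets} = (10290 − 6658)/avg = 3632/8474 = 0.428605…
%ΔP_{ski rentals} = (39.7 − 52.7)/avg = -13/46.2 = -0.281385…
E_cross = (3632/8474) / (-13/46.2) = -1.5231…
E_cross < 0 ⇒ the goods are complements.

-1.52; complements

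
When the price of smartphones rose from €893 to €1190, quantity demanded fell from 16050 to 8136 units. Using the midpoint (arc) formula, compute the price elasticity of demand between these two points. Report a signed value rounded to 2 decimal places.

%ΔQ = (8136 − 16050) / [(16050 + 8136)/2] = -7914/12093 = -0.654428…
%ΔP = (1190 − 893) / [(893 + 1190)/2] = 297/1041.5 = 0.285165…
Arc Ed = %ΔQ / %ΔP = (-7914/12093) / (297/1041.5) = -2.2949…

-2.29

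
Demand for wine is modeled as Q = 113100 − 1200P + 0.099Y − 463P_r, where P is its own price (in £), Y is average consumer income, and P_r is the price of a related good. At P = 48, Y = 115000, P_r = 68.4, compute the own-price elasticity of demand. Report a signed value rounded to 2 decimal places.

At the given values, Q = 113100 − 1200(48) + 0.099(115000) − 463(68.4) = 35215.8.
∂Q/∂P = −1200.
E = (-1200) × (48/35215.8) = -1.6356…

-1.64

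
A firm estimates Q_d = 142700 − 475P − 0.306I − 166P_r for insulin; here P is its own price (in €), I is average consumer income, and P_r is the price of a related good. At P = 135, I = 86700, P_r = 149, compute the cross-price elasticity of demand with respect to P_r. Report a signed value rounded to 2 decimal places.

At the given values, Q_d = 142700 − 475(135) − 0.306(86700) − 166(149) = 27310.8.
∂Q_d/∂P_r = -166.
E = (-166) × (149/27310.8) = -0.9056…

-0.91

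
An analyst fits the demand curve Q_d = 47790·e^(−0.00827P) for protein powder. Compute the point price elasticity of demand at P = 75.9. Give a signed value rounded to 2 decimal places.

-0.63

dQ_d/dP = −0.00827·Q_d = -210.979. At P = 75.9, Q_d = 25511.3.
Ed = (dQ_d/dP)·(P/Q_d) = (-210.979) × (75.9/25511.3) = -0.6276…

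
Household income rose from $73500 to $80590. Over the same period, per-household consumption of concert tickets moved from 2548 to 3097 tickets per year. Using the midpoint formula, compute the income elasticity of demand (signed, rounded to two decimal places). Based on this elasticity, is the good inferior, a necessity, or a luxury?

%ΔQ = (3097 − 2548)/[( 2548 + 3097)/2] = 549/2822.5 = 0.194508…
%ΔIncome = (80590 − 73500)/[( 73500 + 80590)/2] = 7090/77045 = 0.092024…
E_income = (549/2822.5) / (7090/77045) = 2.1136…
E_income > 1 ⇒ normal good, luxury.

2.11; luxury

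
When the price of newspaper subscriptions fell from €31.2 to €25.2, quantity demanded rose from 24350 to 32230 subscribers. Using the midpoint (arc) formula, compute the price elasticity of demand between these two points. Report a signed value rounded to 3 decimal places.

%ΔQ = (32230 − 24350) / [(24350 + 32230)/2] = 7880/28290 = 0.278543…
%ΔP = (25.2 − 31.2) / [(31.2 + 25.2)/2] = -6/28.2 = -0.212765…
Arc Ed = %ΔQ / %ΔP = (7880/28290) / (-6/28.2) = -1.30915…

-1.309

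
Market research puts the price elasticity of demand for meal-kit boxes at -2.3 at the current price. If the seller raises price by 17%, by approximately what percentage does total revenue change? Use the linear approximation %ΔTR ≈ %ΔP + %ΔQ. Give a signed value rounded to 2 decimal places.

-22.10%

%ΔQ ≈ Ed × %ΔP = (-2.3) × (+17%) = -39.1000%
%ΔTR ≈ %ΔP + %ΔQ = (+17%) + (-39.1000%) = -22.1000%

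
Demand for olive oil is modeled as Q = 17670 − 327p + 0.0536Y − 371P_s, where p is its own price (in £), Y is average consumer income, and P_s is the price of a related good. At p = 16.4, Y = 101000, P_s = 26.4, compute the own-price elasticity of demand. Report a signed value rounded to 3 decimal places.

-0.677

At the given values, Q = 17670 − 327(16.4) + 0.0536(101000) − 371(26.4) = 7926.4.
∂Q/∂p = −327.
E = (-327) × (16.4/7926.4) = -0.67657…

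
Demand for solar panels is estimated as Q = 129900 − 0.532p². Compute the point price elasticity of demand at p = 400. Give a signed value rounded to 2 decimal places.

dQ/dp = −2·0.532·p = -425.6. At p = 400, Q = 44780.
Ed = (dQ/dp)·(p/Q) = (-425.6) × (400/44780) = -3.8016…

-3.80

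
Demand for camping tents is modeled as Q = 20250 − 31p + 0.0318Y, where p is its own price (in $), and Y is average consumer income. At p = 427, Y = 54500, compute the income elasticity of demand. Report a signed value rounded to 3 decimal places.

0.198

At the given values, Q = 20250 − 31(427) + 0.0318(54500) = 8746.1.
∂Q/∂Y = 0.0318.
E = (0.0318) × (54500/8746.1) = 0.19815…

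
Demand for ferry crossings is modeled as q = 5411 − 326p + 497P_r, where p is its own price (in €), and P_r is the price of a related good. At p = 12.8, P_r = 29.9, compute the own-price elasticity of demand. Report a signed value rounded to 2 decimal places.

At the given values, q = 5411 − 326(12.8) + 497(29.9) = 16098.5.
∂q/∂p = −326.
E = (-326) × (12.8/16098.5) = -0.2592…

-0.26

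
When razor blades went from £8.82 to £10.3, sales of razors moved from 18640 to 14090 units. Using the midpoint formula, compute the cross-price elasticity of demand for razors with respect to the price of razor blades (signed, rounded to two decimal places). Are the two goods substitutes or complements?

-1.80; complements

%ΔQ_{razors} = (14090 − 18640)/avg = -4550/16365 = -0.278032…
%ΔP_{razor blades} = (10.3 − 8.82)/avg = 1.48/9.56 = 0.154811…
E_cross = (-4550/16365) / (1.48/9.56) = -1.7959…
E_cross < 0 ⇒ the goods are complements.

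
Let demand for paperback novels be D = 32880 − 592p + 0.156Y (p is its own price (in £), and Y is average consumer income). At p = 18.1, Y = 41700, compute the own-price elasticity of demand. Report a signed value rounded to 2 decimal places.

-0.37

At the given values, D = 32880 − 592(18.1) + 0.156(41700) = 28670.
∂D/∂p = −592.
E = (-592) × (18.1/28670) = -0.3737…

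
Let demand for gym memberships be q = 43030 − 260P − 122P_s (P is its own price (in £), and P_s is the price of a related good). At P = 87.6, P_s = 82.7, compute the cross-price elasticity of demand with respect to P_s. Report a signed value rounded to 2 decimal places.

-0.99

At the given values, q = 43030 − 260(87.6) − 122(82.7) = 10164.6.
∂q/∂P_s = -122.
E = (-122) × (82.7/10164.6) = -0.9926…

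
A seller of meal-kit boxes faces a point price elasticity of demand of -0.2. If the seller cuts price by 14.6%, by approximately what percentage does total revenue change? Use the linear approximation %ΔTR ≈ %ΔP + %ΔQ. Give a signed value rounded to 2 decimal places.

%ΔQ ≈ Ed × %ΔP = (-0.2) × (-14.6%) = +2.9200%
%ΔTR ≈ %ΔP + %ΔQ = (-14.6%) + (+2.9200%) = -11.6800%

-11.68%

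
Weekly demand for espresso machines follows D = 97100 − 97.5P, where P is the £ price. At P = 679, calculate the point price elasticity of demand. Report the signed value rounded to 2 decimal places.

-2.14

dD/dP = −97.5. At P = 679, D = 97100 − 97.5(679) = 30897.5.
Ed = (dD/dP)·(P/D) = −97.5 × (679/30897.5) = -2.1426…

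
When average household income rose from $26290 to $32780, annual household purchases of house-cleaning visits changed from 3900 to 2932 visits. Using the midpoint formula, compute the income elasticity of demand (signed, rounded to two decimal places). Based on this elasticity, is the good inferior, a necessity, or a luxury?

%ΔQ = (2932 − 3900)/[( 3900 + 2932)/2] = -968/3416 = -0.283372…
%ΔIncome = (32780 − 26290)/[( 26290 + 32780)/2] = 6490/29535 = 0.219739…
E_income = (-968/3416) / (6490/29535) = -1.2895…
E_income < 0 ⇒ inferior good.

-1.29; inferior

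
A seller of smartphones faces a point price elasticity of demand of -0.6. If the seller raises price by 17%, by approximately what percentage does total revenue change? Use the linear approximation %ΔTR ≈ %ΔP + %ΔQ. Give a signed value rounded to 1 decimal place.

%ΔQ ≈ Ed × %ΔP = (-0.6) × (+17%) = -10.2000%
%ΔTR ≈ %ΔP + %ΔQ = (+17%) + (-10.2000%) = +6.8000%

+6.8%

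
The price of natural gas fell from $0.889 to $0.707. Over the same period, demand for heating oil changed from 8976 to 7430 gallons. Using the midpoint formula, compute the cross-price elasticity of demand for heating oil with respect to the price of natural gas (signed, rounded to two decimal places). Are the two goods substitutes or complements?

%ΔQ_{heating oil} = (7430 − 8976)/avg = -1546/8203 = -0.188467…
%ΔP_{natural gas} = (0.707 − 0.889)/avg = -0.182/0.798 = -0.228070…
E_cross = (-1546/8203) / (-0.182/0.798) = 0.8263…
E_cross > 0 ⇒ the goods are substitutes.

0.83; substitutes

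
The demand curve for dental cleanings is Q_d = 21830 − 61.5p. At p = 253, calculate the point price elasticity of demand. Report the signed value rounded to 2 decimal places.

-2.48

dQ_d/dp = −61.5. At p = 253, Q_d = 21830 − 61.5(253) = 6270.5.
Ed = (dQ_d/dp)·(p/Q_d) = −61.5 × (253/6270.5) = -2.4813…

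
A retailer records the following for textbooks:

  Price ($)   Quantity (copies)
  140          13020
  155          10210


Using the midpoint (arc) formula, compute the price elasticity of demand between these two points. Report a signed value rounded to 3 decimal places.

%ΔQ = (10210 − 13020) / [(13020 + 10210)/2] = -2810/11615 = -0.241928…
%ΔP = (155 − 140) / [(140 + 155)/2] = 15/147.5 = 0.101694…
Arc Ed = %ΔQ / %ΔP = (-2810/11615) / (15/147.5) = -2.37896…

-2.379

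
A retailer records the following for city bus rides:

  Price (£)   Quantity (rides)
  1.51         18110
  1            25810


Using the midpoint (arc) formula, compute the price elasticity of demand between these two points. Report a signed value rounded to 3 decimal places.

%ΔQ = (25810 − 18110) / [(18110 + 25810)/2] = 7700/21960 = 0.350637…
%ΔP = (1 − 1.51) / [(1.51 + 1)/2] = -0.51/1.255 = -0.406374…
Arc Ed = %ΔQ / %ΔP = (7700/21960) / (-0.51/1.255) = -0.86284…

-0.863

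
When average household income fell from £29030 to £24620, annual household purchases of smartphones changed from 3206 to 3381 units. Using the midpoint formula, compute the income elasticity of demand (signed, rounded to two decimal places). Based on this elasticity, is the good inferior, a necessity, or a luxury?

%ΔQ = (3381 − 3206)/[( 3206 + 3381)/2] = 175/3293.5 = 0.053134…
%ΔIncome = (24620 − 29030)/[( 29030 + 24620)/2] = -4410/26825 = -0.164398…
E_income = (175/3293.5) / (-4410/26825) = -0.3232…
E_income < 0 ⇒ inferior good.

-0.32; inferior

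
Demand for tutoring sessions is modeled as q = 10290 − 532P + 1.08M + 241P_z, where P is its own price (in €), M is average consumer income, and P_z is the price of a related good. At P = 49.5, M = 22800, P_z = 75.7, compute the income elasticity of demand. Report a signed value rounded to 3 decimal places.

0.918

At the given values, q = 10290 − 532(49.5) + 1.08(22800) + 241(75.7) = 26823.7.
∂q/∂M = 1.08.
E = (1.08) × (22800/26823.7) = 0.91799…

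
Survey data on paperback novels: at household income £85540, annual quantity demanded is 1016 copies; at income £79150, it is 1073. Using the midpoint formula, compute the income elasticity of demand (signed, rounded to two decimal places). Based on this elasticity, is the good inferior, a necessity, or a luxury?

-0.70; inferior

%ΔQ = (1073 − 1016)/[( 1016 + 1073)/2] = 57/1044.5 = 0.054571…
%ΔIncome = (79150 − 85540)/[( 85540 + 79150)/2] = -6390/82345 = -0.077600…
E_income = (57/1044.5) / (-6390/82345) = -0.7032…
E_income < 0 ⇒ inferior good.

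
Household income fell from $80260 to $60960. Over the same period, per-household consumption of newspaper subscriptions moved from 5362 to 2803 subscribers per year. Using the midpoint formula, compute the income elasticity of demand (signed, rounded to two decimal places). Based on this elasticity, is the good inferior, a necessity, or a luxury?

2.29; luxury

%ΔQ = (2803 − 5362)/[( 5362 + 2803)/2] = -2559/4082.5 = -0.626821…
%ΔIncome = (60960 − 80260)/[( 80260 + 60960)/2] = -19300/70610 = -0.273332…
E_income = (-2559/4082.5) / (-19300/70610) = 2.2932…
E_income > 1 ⇒ normal good, luxury.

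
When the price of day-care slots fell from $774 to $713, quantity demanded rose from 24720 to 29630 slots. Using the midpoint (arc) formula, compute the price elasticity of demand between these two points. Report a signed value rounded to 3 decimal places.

-2.202

%ΔQ = (29630 − 24720) / [(24720 + 29630)/2] = 4910/27175 = 0.180680…
%ΔP = (713 − 774) / [(774 + 713)/2] = -61/743.5 = -0.082044…
Arc Ed = %ΔQ / %ΔP = (4910/27175) / (-61/743.5) = -2.20223…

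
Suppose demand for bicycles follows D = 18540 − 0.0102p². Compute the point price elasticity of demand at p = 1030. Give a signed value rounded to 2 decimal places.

dD/dp = −2·0.0102·p = -21.012. At p = 1030, D = 7718.82.
Ed = (dD/dp)·(p/D) = (-21.012) × (1030/7718.82) = -2.8038…

-2.80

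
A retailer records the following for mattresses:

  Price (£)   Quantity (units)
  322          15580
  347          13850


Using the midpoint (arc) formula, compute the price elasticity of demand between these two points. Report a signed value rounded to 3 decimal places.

%ΔQ = (13850 − 15580) / [(15580 + 13850)/2] = -1730/14715 = -0.117567…
%ΔP = (347 − 322) / [(322 + 347)/2] = 25/334.5 = 0.074738…
Arc Ed = %ΔQ / %ΔP = (-1730/14715) / (25/334.5) = -1.57304…

-1.573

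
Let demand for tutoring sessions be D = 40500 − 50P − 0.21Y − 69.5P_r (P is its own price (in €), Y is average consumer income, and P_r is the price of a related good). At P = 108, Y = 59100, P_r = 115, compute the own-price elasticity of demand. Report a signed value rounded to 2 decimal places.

At the given values, D = 40500 − 50(108) − 0.21(59100) − 69.5(115) = 14696.5.
∂D/∂P = −50.
E = (-50) × (108/14696.5) = -0.3674…

-0.37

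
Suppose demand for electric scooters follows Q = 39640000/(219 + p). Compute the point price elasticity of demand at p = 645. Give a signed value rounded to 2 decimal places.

dQ/dp = −39640000/(219 + p)² = -53.1014. At p = 645, Q = 45879.6.
Ed = (dQ/dp)·(p/Q) = (-53.1014) × (645/45879.6) = -0.7465…

-0.75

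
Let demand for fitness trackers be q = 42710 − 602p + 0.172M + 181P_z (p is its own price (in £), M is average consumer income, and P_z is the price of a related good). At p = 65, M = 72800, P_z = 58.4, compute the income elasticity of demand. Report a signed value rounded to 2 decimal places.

At the given values, q = 42710 − 602(65) + 0.172(72800) + 181(58.4) = 26672.
∂q/∂M = 0.172.
E = (0.172) × (72800/26672) = 0.4694…

0.47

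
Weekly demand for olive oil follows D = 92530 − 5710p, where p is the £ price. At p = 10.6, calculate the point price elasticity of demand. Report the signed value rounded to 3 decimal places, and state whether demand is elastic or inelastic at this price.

-1.891; elastic

dD/dp = −5710. At p = 10.6, D = 92530 − 5710(10.6) = 32004.
Ed = (dD/dp)·(p/D) = −5710 × (10.6/32004) = -1.89120…
|Ed| = 1.891 > 1, so demand is elastic.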